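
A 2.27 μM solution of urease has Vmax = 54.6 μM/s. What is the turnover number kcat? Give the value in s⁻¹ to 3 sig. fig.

24.1 s⁻¹

kcat = Vmax/[E]total = 54.6 μM/s / 2.27 μM = 24.1 s⁻¹.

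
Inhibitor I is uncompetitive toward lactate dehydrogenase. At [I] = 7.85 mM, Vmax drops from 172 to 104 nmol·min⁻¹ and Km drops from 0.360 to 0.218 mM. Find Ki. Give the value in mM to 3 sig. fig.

12.0 mM

Uncompetitive: Vmax,app = Vmax/α (and Km,app = Km/α) with α = 1 + [I]/Ki.
α = Vmax/Vmax,app = 172/104 = 1.654.
Since α = 1 + [I]/Ki, [I]/Ki = 1.654 − 1 = 0.6538 and Ki = 7.85/0.6538 = 12.0 mM.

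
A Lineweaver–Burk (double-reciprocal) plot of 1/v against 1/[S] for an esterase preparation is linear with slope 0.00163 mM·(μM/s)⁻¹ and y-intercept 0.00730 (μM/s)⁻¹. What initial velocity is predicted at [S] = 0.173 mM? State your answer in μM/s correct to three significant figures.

59.8 μM/s

The y-intercept is 1/Vmax, so Vmax = 1/0.00730 = 137 μM/s.
The slope is Km/Vmax, so Km = 0.00163 × 137 = 0.223 mM.
Then v = 137 × 0.173/(0.223 + 0.173) = 59.8 μM/s.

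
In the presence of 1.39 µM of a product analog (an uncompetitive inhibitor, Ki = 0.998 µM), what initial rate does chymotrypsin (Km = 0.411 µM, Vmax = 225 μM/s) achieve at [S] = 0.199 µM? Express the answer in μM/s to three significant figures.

50.5 μM/s

α = 1 + [I]/Ki = 1 + 1.39/0.998 = 2.393.
For an uncompetitive inhibitor, both parameters are divided by α, giving Vmax/α and Km/α: Km,app = 0.172 µM, Vmax,app = 94.0 μM/s.
v = Vmax,app·[S]/(Km,app + [S]) = 94.0 × 0.199/(0.172 + 0.199) = 50.5 μM/s.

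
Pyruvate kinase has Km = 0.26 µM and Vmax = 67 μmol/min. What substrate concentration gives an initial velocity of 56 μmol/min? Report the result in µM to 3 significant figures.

1.32 µM

The required fractional saturation is v/Vmax = 56/67 = 0.8358.
Then [S]/(Km+[S]) = 0.8358 ⇒ [S] = 0.26 × 0.8358/(1 − 0.8358) = 1.32 µM.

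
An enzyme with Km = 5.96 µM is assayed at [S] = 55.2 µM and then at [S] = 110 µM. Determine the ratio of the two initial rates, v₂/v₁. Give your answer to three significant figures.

1.05

The fractional saturations are [S]/(Km+[S]) = 55.2/61.16 = 0.9026 and 110/116.0 = 0.9486.
v₂/v₁ is just their ratio: 0.9486/0.9026 = 1.05.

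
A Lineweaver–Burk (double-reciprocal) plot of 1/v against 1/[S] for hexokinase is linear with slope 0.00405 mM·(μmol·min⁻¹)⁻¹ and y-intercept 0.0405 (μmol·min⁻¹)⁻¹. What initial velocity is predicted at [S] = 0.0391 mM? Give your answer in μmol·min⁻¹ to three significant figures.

The y-intercept is 1/Vmax, so Vmax = 1/0.0405 = 24.7 μmol·min⁻¹.
The slope is Km/Vmax, so Km = 0.00405 × 24.7 = 0.100 mM.
Then v = 24.7 × 0.0391/(0.100 + 0.0391) = 6.94 μmol·min⁻¹.

6.94 μmol·min⁻¹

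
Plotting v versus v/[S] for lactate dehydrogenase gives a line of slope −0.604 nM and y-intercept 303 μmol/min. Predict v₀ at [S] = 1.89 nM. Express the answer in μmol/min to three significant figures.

230 μmol/min

In the Eadie–Hofstee form v = Vmax − Km·(v/[S]), the slope is −Km and the intercept is Vmax, so Km = 0.604 nM and Vmax = 303 μmol/min.
v = 303 × 1.89/(0.604 + 1.89) = 230 μmol/min.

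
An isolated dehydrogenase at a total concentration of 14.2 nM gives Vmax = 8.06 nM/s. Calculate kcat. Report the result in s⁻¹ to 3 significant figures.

kcat = Vmax/[E]total = 8.06 nM/s / 14.2 nM = 0.568 s⁻¹.

0.568 s⁻¹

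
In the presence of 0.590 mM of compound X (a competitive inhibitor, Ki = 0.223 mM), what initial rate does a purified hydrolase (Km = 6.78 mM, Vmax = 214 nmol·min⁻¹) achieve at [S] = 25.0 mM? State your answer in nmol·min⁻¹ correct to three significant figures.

108 nmol·min⁻¹

α = 1 + [I]/Ki = 1 + 0.590/0.223 = 3.646.
For a competitive inhibitor, Vmax is unchanged and the apparent Km becomes α·Km: Km,app = 24.7 mM, Vmax,app = 214 nmol·min⁻¹.
v = Vmax,app·[S]/(Km,app + [S]) = 214 × 25.0/(24.7 + 25.0) = 108 nmol·min⁻¹.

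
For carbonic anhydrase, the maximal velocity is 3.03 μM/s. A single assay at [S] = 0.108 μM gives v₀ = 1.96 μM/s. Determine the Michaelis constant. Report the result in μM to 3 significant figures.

From v = Vmax[S]/(Km+[S]), Km = [S](Vmax − v)/v.
Km = 0.108 × (3.03 − 1.96) / 1.96 = 0.1156/1.96 = 0.0590 μM.

0.0590 μM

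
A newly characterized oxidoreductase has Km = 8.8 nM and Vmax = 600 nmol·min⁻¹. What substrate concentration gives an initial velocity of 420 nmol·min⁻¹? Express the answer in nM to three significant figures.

20.5 nM

Rearranging v = Vmax[S]/(Km+[S]) gives [S] = Km·v/(Vmax − v).
[S] = 8.8 × 420 / (600 − 420) = 3696/180.0 = 20.5 nM.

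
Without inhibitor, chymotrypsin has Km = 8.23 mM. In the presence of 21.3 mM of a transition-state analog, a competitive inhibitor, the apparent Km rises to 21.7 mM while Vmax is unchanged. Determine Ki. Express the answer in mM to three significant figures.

Competitive: Km,app = α·Km with α = 1 + [I]/Ki.
α = Km,app/Km = 21.7/8.23 = 2.637.
Ki = [I]/(α − 1) = 21.3/1.637 = 13.0 mM.

13.0 mM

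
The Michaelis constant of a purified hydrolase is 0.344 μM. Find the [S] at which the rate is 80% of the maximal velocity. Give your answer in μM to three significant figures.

1.38 μM

v/Vmax = [S]/(Km+[S]) = 0.8, so [S] = Km·0.8/(1 − 0.8) = 0.344 × 4.000.
[S] = 1.38 μM.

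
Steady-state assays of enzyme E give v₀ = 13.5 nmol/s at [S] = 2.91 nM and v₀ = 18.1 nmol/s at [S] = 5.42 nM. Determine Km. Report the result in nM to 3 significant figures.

In reciprocal form, 1/v = (Km/Vmax)·(1/[S]) + 1/Vmax. The two points give (1/[S], 1/v) = (0.3436, 0.07407) and (0.1845, 0.05525).
Slope = (0.07407 − 0.05525)/(0.3436 − 0.1845) = 0.1183; intercept = 0.07407 − 0.1183×0.3436 = 0.03342.
Vmax = 1/intercept = 29.9 nmol/s; Km = slope × Vmax = 0.1183 × 29.9 = 3.54 nM.

3.54 nM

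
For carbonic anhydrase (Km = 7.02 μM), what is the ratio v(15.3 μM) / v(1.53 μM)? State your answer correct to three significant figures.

Since Vmax cancels, v₂/v₁ = [S]₂(Km+[S]₁) / [S]₁(Km+[S]₂).
= 15.3×(7.02+1.53) / (1.53×(7.02+15.3)) = 130.8/34.15 = 3.83.

3.83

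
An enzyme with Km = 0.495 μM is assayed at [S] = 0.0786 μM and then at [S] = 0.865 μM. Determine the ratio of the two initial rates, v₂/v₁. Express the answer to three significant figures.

4.64

The fractional saturations are [S]/(Km+[S]) = 0.0786/0.5736 = 0.1370 and 0.865/1.360 = 0.6360.
v₂/v₁ is just their ratio: 0.6360/0.1370 = 4.64.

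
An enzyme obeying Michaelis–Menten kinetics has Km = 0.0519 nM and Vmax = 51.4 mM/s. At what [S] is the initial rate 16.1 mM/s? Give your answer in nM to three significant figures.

The required fractional saturation is v/Vmax = 16.1/51.4 = 0.3132.
Then [S]/(Km+[S]) = 0.3132 ⇒ [S] = 0.0519 × 0.3132/(1 − 0.3132) = 0.0237 nM.

0.0237 nM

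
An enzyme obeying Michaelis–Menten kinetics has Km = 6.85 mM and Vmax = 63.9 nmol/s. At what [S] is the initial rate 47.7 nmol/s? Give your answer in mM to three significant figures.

Rearranging v = Vmax[S]/(Km+[S]) gives [S] = Km·v/(Vmax − v).
[S] = 6.85 × 47.7 / (63.9 − 47.7) = 326.7/16.20 = 20.2 mM.

20.2 mM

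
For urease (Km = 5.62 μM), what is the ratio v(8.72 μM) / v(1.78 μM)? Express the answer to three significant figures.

2.53

The fractional saturations are [S]/(Km+[S]) = 1.78/7.400 = 0.2405 and 8.72/14.34 = 0.6081.
v₂/v₁ is just their ratio: 0.6081/0.2405 = 2.53.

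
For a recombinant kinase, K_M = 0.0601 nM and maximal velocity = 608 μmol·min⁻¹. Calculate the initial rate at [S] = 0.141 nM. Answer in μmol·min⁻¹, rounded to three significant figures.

426 μmol·min⁻¹

v = Vmax·[S]/(Km + [S]) = 608 × 0.141 / (0.0601 + 0.141)
  = 85.73 / 0.2011 = 426 μmol·min⁻¹.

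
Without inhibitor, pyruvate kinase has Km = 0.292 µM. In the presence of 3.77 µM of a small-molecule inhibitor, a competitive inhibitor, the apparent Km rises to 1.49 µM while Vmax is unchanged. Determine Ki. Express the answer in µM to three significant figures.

Competitive: Km,app = α·Km with α = 1 + [I]/Ki.
α = Km,app/Km = 1.49/0.292 = 5.103.
Since α = 1 + [I]/Ki, [I]/Ki = 5.103 − 1 = 4.103 and Ki = 3.77/4.103 = 0.919 µM.

0.919 µM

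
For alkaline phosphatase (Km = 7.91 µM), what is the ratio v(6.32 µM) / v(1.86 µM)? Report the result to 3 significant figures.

Since Vmax cancels, v₂/v₁ = [S]₂(Km+[S]₁) / [S]₁(Km+[S]₂).
= 6.32×(7.91+1.86) / (1.86×(7.91+6.32)) = 61.75/26.47 = 2.33.

2.33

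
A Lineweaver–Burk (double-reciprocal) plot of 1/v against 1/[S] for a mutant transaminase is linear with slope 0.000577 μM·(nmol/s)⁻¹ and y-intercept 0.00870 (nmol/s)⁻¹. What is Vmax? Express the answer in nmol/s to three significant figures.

115 nmol/s

The y-intercept of a Lineweaver–Burk plot equals 1/Vmax, so Vmax = 1/0.00870 = 115 nmol/s.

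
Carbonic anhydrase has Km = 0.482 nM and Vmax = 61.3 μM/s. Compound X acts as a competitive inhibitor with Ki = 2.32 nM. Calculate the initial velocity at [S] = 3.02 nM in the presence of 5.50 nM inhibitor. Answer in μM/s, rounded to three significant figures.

With α = 1 + [I]/Ki = 1 + 5.50/2.32 = 3.371, the competitive rate law is v = Vmax[S] / (αKm + [S]).
v = 61.3×3.02 / (3.371×0.482 + 3.02) = 185.1/4.645 = 39.9 μM/s.

39.9 μM/s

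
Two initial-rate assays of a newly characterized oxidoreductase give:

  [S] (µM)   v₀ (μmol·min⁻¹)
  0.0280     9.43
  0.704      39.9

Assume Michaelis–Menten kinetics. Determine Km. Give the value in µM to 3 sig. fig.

0.109 µM

From v = Vmax[S]/(Km+[S]), each point gives Vmax = v(Km+[S])/[S].
Equating: 9.43(Km+0.0280)/0.0280 = 39.9(Km+0.704)/0.704.
336.8·Km + 9.43 = 56.68·Km + 39.9, so (336.8 − 56.68)·Km = 39.9 − 9.43.
Km = 30.47/280.1 = 0.109 µM; then Vmax = 9.43(0.109+0.0280)/0.0280 = 46.1 μmol·min⁻¹.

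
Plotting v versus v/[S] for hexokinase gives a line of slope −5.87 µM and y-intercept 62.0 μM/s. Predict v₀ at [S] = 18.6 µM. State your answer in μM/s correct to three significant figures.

In the Eadie–Hofstee form v = Vmax − Km·(v/[S]), the slope is −Km and the intercept is Vmax, so Km = 5.87 µM and Vmax = 62.0 μM/s.
v = 62.0 × 18.6/(5.87 + 18.6) = 47.1 μM/s.

47.1 μM/s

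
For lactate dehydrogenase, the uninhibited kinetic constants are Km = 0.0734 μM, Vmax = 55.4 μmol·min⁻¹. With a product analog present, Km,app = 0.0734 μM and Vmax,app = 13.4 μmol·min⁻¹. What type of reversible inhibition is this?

Vmax decreases (55.4 → 13.4 μmol·min⁻¹) while Km is unchanged — pure noncompetitive inhibition.

noncompetitive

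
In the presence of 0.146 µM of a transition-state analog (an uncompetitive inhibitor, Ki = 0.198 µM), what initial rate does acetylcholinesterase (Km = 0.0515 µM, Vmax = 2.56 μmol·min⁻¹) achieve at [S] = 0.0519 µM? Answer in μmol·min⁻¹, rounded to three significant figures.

α = 1 + [I]/Ki = 1 + 0.146/0.198 = 1.737.
For an uncompetitive inhibitor, both parameters are divided by α, giving Vmax/α and Km/α: Km,app = 0.0296 µM, Vmax,app = 1.47 μmol·min⁻¹.
v = Vmax,app·[S]/(Km,app + [S]) = 1.47 × 0.0519/(0.0296 + 0.0519) = 0.938 μmol·min⁻¹.

0.938 μmol·min⁻¹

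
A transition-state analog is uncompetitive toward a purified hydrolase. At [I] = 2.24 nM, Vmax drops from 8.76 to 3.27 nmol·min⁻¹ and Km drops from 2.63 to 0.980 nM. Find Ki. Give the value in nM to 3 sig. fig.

1.33 nM

Uncompetitive: Vmax,app = Vmax/α (and Km,app = Km/α) with α = 1 + [I]/Ki.
α = Vmax/Vmax,app = 8.76/3.27 = 2.679.
Since α = 1 + [I]/Ki, [I]/Ki = 2.679 − 1 = 1.679 and Ki = 2.24/1.679 = 1.33 nM.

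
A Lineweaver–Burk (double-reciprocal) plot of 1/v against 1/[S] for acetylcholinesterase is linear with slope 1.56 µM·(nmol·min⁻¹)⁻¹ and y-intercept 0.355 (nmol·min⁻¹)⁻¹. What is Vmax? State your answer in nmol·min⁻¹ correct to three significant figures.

The y-intercept of a Lineweaver–Burk plot equals 1/Vmax, so Vmax = 1/0.355 = 2.82 nmol·min⁻¹.

2.82 nmol·min⁻¹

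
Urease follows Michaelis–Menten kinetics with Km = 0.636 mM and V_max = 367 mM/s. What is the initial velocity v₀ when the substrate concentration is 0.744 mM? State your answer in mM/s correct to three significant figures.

v = Vmax·[S]/(Km + [S]) = 367 × 0.744 / (0.636 + 0.744)
  = 273.0 / 1.380 = 198 mM/s.

198 mM/s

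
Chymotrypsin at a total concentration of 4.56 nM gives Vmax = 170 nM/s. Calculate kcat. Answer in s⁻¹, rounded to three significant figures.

kcat = Vmax/[E]total = 170 nM/s / 4.56 nM = 37.3 s⁻¹.

37.3 s⁻¹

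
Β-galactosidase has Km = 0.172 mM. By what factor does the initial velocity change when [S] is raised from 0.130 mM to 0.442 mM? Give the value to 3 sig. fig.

1.67

Since Vmax cancels, v₂/v₁ = [S]₂(Km+[S]₁) / [S]₁(Km+[S]₂).
= 0.442×(0.172+0.130) / (0.130×(0.172+0.442)) = 0.1335/0.07982 = 1.67.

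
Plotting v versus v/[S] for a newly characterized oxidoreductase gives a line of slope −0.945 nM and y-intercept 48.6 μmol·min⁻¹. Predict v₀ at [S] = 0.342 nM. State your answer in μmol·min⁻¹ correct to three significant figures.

In the Eadie–Hofstee form v = Vmax − Km·(v/[S]), the slope is −Km and the intercept is Vmax, so Km = 0.945 nM and Vmax = 48.6 μmol·min⁻¹.
v = 48.6 × 0.342/(0.945 + 0.342) = 12.9 μmol·min⁻¹.

12.9 μmol·min⁻¹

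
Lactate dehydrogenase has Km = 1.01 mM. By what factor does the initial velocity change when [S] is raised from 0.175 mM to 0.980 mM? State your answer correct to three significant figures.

Since Vmax cancels, v₂/v₁ = [S]₂(Km+[S]₁) / [S]₁(Km+[S]₂).
= 0.980×(1.01+0.175) / (0.175×(1.01+0.980)) = 1.161/0.3482 = 3.33.

3.33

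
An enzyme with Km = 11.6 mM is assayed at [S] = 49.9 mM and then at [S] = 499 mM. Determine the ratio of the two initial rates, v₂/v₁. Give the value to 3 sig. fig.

1.20

The fractional saturations are [S]/(Km+[S]) = 49.9/61.50 = 0.8114 and 499/510.6 = 0.9773.
v₂/v₁ is just their ratio: 0.9773/0.8114 = 1.20.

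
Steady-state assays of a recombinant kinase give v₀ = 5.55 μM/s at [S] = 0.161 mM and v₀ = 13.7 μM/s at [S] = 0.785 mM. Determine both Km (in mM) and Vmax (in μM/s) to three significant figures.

Km = 0.479 mM; Vmax = 22.1 μM/s

In reciprocal form, 1/v = (Km/Vmax)·(1/[S]) + 1/Vmax. The two points give (1/[S], 1/v) = (6.211, 0.1802) and (1.274, 0.07299).
Slope = (0.1802 − 0.07299)/(6.211 − 1.274) = 0.02171; intercept = 0.1802 − 0.02171×6.211 = 0.04534.
Vmax = 1/intercept = 22.1 μM/s; Km = slope × Vmax = 0.02171 × 22.1 = 0.479 mM.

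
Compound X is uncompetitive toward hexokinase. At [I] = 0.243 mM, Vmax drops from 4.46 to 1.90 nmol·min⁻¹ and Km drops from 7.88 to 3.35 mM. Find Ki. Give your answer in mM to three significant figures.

Uncompetitive: Vmax,app = Vmax/α (and Km,app = Km/α) with α = 1 + [I]/Ki.
α = Vmax/Vmax,app = 4.46/1.90 = 2.347.
Ki = [I]/(α − 1) = 0.243/1.347 = 0.180 mM.

0.180 mM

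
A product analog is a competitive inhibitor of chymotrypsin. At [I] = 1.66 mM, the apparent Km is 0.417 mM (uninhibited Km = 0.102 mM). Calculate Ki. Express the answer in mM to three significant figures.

0.538 mM

Competitive: Km,app = α·Km with α = 1 + [I]/Ki.
α = Km,app/Km = 0.417/0.102 = 4.088.
Ki = [I]/(α − 1) = 1.66/3.088 = 0.538 mM.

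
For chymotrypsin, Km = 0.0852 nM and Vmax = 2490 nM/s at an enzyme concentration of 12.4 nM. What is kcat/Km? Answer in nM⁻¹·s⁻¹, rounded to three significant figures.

2360 nM⁻¹·s⁻¹

kcat = Vmax/[E]total = 2490/12.4 = 201 s⁻¹.
kcat/Km = 201/0.0852 = 2360 nM⁻¹·s⁻¹.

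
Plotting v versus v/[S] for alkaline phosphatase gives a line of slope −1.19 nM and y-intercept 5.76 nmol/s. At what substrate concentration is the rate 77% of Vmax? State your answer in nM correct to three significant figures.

3.98 nM

The Eadie–Hofstee slope gives Km = 1.19 nM (slope = −Km).
v/Vmax = [S]/(Km+[S]) = 0.77 ⇒ [S] = Km·0.77/(1−0.77) = 1.19 × 3.348 = 3.98 nM.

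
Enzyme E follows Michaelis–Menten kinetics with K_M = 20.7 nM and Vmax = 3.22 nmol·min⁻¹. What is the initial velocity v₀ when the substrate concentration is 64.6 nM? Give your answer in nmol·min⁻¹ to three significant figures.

2.44 nmol·min⁻¹

v = Vmax·[S]/(Km + [S]) = 3.22 × 64.6 / (20.7 + 64.6)
  = 208.0 / 85.30 = 2.44 nmol·min⁻¹.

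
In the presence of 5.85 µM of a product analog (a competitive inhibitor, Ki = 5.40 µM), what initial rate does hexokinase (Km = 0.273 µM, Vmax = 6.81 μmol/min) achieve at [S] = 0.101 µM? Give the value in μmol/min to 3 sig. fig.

With α = 1 + [I]/Ki = 1 + 5.85/5.40 = 2.083, the competitive rate law is v = Vmax[S] / (αKm + [S]).
v = 6.81×0.101 / (2.083×0.273 + 0.101) = 0.6878/0.6698 = 1.03 μmol/min.

1.03 μmol/min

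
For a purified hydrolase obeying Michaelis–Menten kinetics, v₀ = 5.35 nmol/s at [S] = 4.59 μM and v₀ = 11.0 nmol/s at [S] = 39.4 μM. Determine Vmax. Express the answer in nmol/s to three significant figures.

In reciprocal form, 1/v = (Km/Vmax)·(1/[S]) + 1/Vmax. The two points give (1/[S], 1/v) = (0.2179, 0.1869) and (0.02538, 0.09091).
Slope = (0.1869 − 0.09091)/(0.2179 − 0.02538) = 0.4988; intercept = 0.1869 − 0.4988×0.2179 = 0.07825.
Vmax = 1/intercept = 12.8 nmol/s; Km = slope × Vmax = 0.4988 × 12.8 = 6.37 μM.

12.8 nmol/s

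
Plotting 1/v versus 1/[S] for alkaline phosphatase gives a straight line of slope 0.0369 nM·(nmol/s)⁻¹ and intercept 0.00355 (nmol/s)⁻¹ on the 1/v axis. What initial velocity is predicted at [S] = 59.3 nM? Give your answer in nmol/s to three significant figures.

240 nmol/s

The y-intercept is 1/Vmax, so Vmax = 1/0.00355 = 282 nmol/s.
The slope is Km/Vmax, so Km = 0.0369 × 282 = 10.4 nM.
Then v = 282 × 59.3/(10.4 + 59.3) = 240 nmol/s.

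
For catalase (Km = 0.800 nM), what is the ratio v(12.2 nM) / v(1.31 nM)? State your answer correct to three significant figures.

Since Vmax cancels, v₂/v₁ = [S]₂(Km+[S]₁) / [S]₁(Km+[S]₂).
= 12.2×(0.800+1.31) / (1.31×(0.800+12.2)) = 25.74/17.03 = 1.51.

1.51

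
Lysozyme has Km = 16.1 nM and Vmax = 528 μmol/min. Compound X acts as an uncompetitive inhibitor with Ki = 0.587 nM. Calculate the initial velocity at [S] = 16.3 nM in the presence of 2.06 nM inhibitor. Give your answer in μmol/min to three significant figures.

96.1 μmol/min

With α = 1 + [I]/Ki = 1 + 2.06/0.587 = 4.509, the uncompetitive rate law is v = (Vmax/α)·[S] / (Km/α + [S]).
v = (528/4.509)×16.3 / (16.1/4.509 + 16.3) = 1909/19.87 = 96.1 μmol/min.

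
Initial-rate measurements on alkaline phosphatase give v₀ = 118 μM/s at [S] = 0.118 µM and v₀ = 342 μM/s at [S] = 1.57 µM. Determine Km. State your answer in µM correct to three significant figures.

0.286 µM

From v = Vmax[S]/(Km+[S]), each point gives Vmax = v(Km+[S])/[S].
Equating: 118(Km+0.118)/0.118 = 342(Km+1.57)/1.57.
1000·Km + 118 = 217.8·Km + 342, so (1000 − 217.8)·Km = 342 − 118.
Km = 224.0/782.2 = 0.286 µM; then Vmax = 118(0.286+0.118)/0.118 = 404 μM/s.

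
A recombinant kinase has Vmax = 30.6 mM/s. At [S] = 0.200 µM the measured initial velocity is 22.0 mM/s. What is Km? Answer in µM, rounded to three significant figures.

From v = Vmax[S]/(Km+[S]), Km = [S](Vmax − v)/v.
Km = 0.200 × (30.6 − 22.0) / 22.0 = 1.720/22.0 = 0.0782 µM.

0.0782 µM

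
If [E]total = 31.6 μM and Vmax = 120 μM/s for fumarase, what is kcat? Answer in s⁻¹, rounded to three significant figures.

3.80 s⁻¹

kcat = Vmax/[E]total = 120 μM/s / 31.6 μM = 3.80 s⁻¹.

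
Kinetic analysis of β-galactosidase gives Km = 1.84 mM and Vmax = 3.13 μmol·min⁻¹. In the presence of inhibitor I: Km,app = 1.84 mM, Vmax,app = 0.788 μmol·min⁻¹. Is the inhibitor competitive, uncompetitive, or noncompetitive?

noncompetitive

Vmax decreases (3.13 → 0.788 μmol·min⁻¹) while Km is unchanged — pure noncompetitive inhibition.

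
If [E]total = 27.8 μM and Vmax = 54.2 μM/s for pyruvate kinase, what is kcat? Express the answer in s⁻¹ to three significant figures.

1.95 s⁻¹

kcat = Vmax/[E]total = 54.2 μM/s / 27.8 μM = 1.95 s⁻¹.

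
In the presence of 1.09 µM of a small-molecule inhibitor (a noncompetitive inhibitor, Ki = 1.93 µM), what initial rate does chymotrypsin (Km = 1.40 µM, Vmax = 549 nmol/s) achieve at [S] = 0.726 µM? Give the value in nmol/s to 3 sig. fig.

With α = 1 + [I]/Ki = 1 + 1.09/1.93 = 1.565, the noncompetitive rate law is v = (Vmax/α)·[S] / (Km + [S]).
v = (549/1.565)×0.726 / (1.40 + 0.726) = 254.7/2.126 = 120 nmol/s.

120 nmol/s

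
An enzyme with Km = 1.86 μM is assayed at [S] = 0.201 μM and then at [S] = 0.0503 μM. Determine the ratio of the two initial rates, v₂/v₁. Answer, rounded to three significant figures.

0.270

The fractional saturations are [S]/(Km+[S]) = 0.201/2.061 = 0.09753 and 0.0503/1.910 = 0.02633.
v₂/v₁ is just their ratio: 0.02633/0.09753 = 0.270.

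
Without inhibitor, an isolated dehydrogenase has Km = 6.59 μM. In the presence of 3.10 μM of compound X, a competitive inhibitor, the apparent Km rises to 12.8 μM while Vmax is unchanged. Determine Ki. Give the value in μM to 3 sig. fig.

3.29 μM

Competitive: Km,app = α·Km with α = 1 + [I]/Ki.
α = Km,app/Km = 12.8/6.59 = 1.942.
Ki = [I]/(α − 1) = 3.10/0.9423 = 3.29 μM.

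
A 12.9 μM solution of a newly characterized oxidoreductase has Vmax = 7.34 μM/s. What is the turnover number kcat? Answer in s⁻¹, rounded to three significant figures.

0.569 s⁻¹

kcat = Vmax/[E]total = 7.34 μM/s / 12.9 μM = 0.569 s⁻¹.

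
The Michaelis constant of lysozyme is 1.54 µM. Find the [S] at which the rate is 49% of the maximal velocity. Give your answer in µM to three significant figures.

v/Vmax = [S]/(Km+[S]) = 0.49, so [S] = Km·0.49/(1 − 0.49) = 1.54 × 0.9608.
[S] = 1.48 µM.

1.48 µM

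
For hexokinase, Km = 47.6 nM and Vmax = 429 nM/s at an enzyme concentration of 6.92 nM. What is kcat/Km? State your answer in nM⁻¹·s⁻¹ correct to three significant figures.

kcat = Vmax/[E]total = 429/6.92 = 62.0 s⁻¹.
kcat/Km = 62.0/47.6 = 1.30 nM⁻¹·s⁻¹.

1.30 nM⁻¹·s⁻¹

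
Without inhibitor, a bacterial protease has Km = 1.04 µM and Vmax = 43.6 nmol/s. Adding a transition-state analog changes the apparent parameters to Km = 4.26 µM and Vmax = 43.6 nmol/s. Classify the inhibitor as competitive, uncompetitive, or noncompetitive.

competitive

Km increases (1.04 → 4.26 µM) while Vmax is unchanged — the hallmark of competitive inhibition.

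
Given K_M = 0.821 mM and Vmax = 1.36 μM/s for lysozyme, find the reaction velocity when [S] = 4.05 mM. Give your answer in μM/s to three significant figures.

1.13 μM/s

[S]/(Km+[S]) = 4.05/4.871 = 0.8315, the fractional saturation.
v = 0.8315 × Vmax = 0.8315 × 1.36 = 1.13 μM/s.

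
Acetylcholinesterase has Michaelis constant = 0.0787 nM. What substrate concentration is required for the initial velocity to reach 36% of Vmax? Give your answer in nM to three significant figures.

v/Vmax = [S]/(Km+[S]) = 0.36, so [S] = Km·0.36/(1 − 0.36) = 0.0787 × 0.5625.
[S] = 0.0443 nM.

0.0443 nM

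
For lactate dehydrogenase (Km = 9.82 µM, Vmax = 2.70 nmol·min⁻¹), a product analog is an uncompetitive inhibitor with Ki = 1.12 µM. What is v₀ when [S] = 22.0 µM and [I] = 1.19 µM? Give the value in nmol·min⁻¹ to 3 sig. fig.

With α = 1 + [I]/Ki = 1 + 1.19/1.12 = 2.062, the uncompetitive rate law is v = (Vmax/α)·[S] / (Km/α + [S]).
v = (2.70/2.062)×22.0 / (9.82/2.062 + 22.0) = 28.80/26.76 = 1.08 nmol·min⁻¹.

1.08 nmol·min⁻¹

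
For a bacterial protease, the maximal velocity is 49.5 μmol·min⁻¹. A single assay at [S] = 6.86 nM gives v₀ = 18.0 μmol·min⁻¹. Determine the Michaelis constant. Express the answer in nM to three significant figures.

12.0 nM

From v = Vmax[S]/(Km+[S]), Km = [S](Vmax − v)/v.
Km = 6.86 × (49.5 − 18.0) / 18.0 = 216.1/18.0 = 12.0 nM.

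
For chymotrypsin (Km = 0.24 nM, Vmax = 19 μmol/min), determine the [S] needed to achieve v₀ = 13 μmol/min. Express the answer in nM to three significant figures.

0.520 nM

The required fractional saturation is v/Vmax = 13/19 = 0.6842.
Then [S]/(Km+[S]) = 0.6842 ⇒ [S] = 0.24 × 0.6842/(1 − 0.6842) = 0.520 nM.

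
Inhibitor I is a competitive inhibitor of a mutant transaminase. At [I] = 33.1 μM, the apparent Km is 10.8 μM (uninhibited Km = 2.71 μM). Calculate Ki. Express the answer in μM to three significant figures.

Competitive: Km,app = α·Km with α = 1 + [I]/Ki.
α = Km,app/Km = 10.8/2.71 = 3.985.
Ki = [I]/(α − 1) = 33.1/2.985 = 11.1 μM.

11.1 μM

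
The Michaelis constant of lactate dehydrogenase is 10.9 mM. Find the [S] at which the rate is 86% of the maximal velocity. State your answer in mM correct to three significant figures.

v/Vmax = [S]/(Km+[S]) = 0.86, so [S] = Km·0.86/(1 − 0.86) = 10.9 × 6.143.
[S] = 67.0 mM.

67.0 mM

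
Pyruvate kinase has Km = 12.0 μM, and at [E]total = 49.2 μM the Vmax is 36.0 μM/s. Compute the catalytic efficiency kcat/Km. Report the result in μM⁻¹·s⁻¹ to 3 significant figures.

kcat = Vmax/[E]total = 36.0/49.2 = 0.732 s⁻¹.
kcat/Km = 0.732/12.0 = 0.0610 μM⁻¹·s⁻¹.

0.0610 μM⁻¹·s⁻¹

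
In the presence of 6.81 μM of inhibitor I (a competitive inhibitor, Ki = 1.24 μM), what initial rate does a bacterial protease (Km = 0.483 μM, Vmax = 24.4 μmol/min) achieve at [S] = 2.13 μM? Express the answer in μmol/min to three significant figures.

With α = 1 + [I]/Ki = 1 + 6.81/1.24 = 6.492, the competitive rate law is v = Vmax[S] / (αKm + [S]).
v = 24.4×2.13 / (6.492×0.483 + 2.13) = 51.97/5.266 = 9.87 μmol/min.

9.87 μmol/min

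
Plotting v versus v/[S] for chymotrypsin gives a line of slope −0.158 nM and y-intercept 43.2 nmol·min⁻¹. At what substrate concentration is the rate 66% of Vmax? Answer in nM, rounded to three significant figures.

0.307 nM

The Eadie–Hofstee slope gives Km = 0.158 nM (slope = −Km).
v/Vmax = [S]/(Km+[S]) = 0.66 ⇒ [S] = Km·0.66/(1−0.66) = 0.158 × 1.941 = 0.307 nM.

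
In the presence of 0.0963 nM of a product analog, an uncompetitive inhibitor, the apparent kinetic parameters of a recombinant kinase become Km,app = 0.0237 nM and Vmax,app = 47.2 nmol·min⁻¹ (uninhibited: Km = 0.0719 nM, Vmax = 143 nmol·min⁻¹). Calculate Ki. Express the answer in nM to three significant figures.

0.0474 nM

Uncompetitive: Vmax,app = Vmax/α (and Km,app = Km/α) with α = 1 + [I]/Ki.
α = Vmax/Vmax,app = 143/47.2 = 3.030.
Since α = 1 + [I]/Ki, [I]/Ki = 3.030 − 1 = 2.030 and Ki = 0.0963/2.030 = 0.0474 nM.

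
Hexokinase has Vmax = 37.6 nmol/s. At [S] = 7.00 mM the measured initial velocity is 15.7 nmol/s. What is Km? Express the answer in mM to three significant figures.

v/Vmax = 15.7/37.6 = 0.4176 = [S]/(Km+[S]).
So Km + [S] = [S]/0.4176 = 16.76 mM, giving Km = 16.76 − 7.00 = 9.76 mM.

9.76 mM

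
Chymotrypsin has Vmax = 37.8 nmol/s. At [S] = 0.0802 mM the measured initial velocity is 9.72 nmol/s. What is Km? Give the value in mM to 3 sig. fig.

0.232 mM

v/Vmax = 9.72/37.8 = 0.2571 = [S]/(Km+[S]).
So Km + [S] = [S]/0.2571 = 0.3119 mM, giving Km = 0.3119 − 0.0802 = 0.232 mM.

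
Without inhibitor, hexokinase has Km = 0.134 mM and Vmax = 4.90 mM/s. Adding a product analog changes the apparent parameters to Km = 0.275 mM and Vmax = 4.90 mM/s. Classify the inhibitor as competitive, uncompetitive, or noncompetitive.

competitive

Km increases (0.134 → 0.275 mM) while Vmax is unchanged — the hallmark of competitive inhibition.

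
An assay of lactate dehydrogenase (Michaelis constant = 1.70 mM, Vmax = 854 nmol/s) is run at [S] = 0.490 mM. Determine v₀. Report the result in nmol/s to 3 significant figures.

v = Vmax·[S]/(Km + [S]) = 854 × 0.490 / (1.70 + 0.490)
  = 418.5 / 2.190 = 191 nmol/s.

191 nmol/s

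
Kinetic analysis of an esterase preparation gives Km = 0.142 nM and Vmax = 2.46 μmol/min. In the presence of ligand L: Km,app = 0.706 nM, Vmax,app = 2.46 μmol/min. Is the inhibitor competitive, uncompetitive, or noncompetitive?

Km increases (0.142 → 0.706 nM) while Vmax is unchanged — the hallmark of competitive inhibition.

competitive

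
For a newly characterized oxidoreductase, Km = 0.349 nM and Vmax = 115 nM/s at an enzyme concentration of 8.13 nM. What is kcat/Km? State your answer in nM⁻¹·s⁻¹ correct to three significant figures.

40.5 nM⁻¹·s⁻¹

kcat = Vmax/[E]total = 115/8.13 = 14.1 s⁻¹.
kcat/Km = 14.1/0.349 = 40.5 nM⁻¹·s⁻¹.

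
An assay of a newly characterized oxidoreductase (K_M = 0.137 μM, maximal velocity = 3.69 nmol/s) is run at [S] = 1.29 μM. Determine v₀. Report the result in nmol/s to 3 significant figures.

v = Vmax·[S]/(Km + [S]) = 3.69 × 1.29 / (0.137 + 1.29)
  = 4.760 / 1.427 = 3.34 nmol/s.

3.34 nmol/s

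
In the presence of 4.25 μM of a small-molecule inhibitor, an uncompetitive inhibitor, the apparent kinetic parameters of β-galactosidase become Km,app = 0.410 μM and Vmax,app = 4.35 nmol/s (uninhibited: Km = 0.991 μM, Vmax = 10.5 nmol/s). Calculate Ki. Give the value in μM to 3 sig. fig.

3.01 μM

Uncompetitive: Vmax,app = Vmax/α (and Km,app = Km/α) with α = 1 + [I]/Ki.
α = Vmax/Vmax,app = 10.5/4.35 = 2.414.
Since α = 1 + [I]/Ki, [I]/Ki = 2.414 − 1 = 1.414 and Ki = 4.25/1.414 = 3.01 μM.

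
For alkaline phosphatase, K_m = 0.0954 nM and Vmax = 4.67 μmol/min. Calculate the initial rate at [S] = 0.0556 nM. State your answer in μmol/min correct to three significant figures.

1.72 μmol/min

v = Vmax·[S]/(Km + [S]) = 4.67 × 0.0556 / (0.0954 + 0.0556)
  = 0.2597 / 0.1510 = 1.72 μmol/min.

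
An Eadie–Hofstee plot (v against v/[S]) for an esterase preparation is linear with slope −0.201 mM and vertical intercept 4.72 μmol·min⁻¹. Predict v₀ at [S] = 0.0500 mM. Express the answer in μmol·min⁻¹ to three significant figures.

0.940 μmol·min⁻¹

In the Eadie–Hofstee form v = Vmax − Km·(v/[S]), the slope is −Km and the intercept is Vmax, so Km = 0.201 mM and Vmax = 4.72 μmol·min⁻¹.
v = 4.72 × 0.0500/(0.201 + 0.0500) = 0.940 μmol·min⁻¹.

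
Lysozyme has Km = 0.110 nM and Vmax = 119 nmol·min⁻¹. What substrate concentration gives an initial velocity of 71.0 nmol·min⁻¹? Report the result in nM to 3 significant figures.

0.163 nM

The required fractional saturation is v/Vmax = 71.0/119 = 0.5966.
Then [S]/(Km+[S]) = 0.5966 ⇒ [S] = 0.110 × 0.5966/(1 − 0.5966) = 0.163 nM.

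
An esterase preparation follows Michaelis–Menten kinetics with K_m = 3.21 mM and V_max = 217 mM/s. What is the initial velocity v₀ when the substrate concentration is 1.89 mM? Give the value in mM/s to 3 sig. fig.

80.4 mM/s

v = Vmax·[S]/(Km + [S]) = 217 × 1.89 / (3.21 + 1.89)
  = 410.1 / 5.100 = 80.4 mM/s.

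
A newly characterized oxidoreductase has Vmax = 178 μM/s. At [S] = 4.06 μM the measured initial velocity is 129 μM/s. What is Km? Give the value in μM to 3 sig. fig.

From v = Vmax[S]/(Km+[S]), Km = [S](Vmax − v)/v.
Km = 4.06 × (178 − 129) / 129 = 198.9/129 = 1.54 μM.

1.54 μM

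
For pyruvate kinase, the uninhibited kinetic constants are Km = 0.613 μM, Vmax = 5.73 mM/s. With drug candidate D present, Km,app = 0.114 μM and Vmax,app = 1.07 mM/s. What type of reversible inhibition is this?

uncompetitive

Both Km and Vmax decrease by the same factor (~5.36-fold) — characteristic of uncompetitive inhibition.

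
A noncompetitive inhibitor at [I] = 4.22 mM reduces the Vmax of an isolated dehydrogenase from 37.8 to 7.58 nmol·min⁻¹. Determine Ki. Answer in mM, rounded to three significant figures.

1.06 mM

Noncompetitive: Vmax,app = Vmax/α with α = 1 + [I]/Ki.
α = Vmax/Vmax,app = 37.8/7.58 = 4.987.
Since α = 1 + [I]/Ki, [I]/Ki = 4.987 − 1 = 3.987 and Ki = 4.22/3.987 = 1.06 mM.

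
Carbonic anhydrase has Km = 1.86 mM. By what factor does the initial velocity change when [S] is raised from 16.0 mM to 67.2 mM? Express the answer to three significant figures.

The fractional saturations are [S]/(Km+[S]) = 16.0/17.86 = 0.8959 and 67.2/69.06 = 0.9731.
v₂/v₁ is just their ratio: 0.9731/0.8959 = 1.09.

1.09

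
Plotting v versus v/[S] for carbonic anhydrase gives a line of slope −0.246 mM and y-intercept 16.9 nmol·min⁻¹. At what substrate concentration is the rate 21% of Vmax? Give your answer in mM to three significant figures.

The Eadie–Hofstee slope gives Km = 0.246 mM (slope = −Km).
v/Vmax = [S]/(Km+[S]) = 0.21 ⇒ [S] = Km·0.21/(1−0.21) = 0.246 × 0.2658 = 0.0654 mM.

0.0654 mM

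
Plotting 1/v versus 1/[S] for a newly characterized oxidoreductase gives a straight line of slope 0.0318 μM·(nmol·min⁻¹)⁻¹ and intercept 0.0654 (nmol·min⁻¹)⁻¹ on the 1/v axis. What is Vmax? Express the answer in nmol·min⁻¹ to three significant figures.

The y-intercept of a Lineweaver–Burk plot equals 1/Vmax, so Vmax = 1/0.0654 = 15.3 nmol·min⁻¹.

15.3 nmol·min⁻¹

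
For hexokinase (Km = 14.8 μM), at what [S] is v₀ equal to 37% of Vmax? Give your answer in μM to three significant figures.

8.69 μM

v/Vmax = [S]/(Km+[S]) = 0.37, so [S] = Km·0.37/(1 − 0.37) = 14.8 × 0.5873.
[S] = 8.69 μM.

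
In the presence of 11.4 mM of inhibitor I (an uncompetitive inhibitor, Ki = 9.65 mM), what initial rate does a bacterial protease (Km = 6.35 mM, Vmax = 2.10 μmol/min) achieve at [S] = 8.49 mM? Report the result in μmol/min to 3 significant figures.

With α = 1 + [I]/Ki = 1 + 11.4/9.65 = 2.181, the uncompetitive rate law is v = (Vmax/α)·[S] / (Km/α + [S]).
v = (2.10/2.181)×8.49 / (6.35/2.181 + 8.49) = 8.173/11.40 = 0.717 μmol/min.

0.717 μmol/min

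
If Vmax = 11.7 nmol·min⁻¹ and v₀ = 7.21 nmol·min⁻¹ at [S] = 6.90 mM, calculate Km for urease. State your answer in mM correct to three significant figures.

4.30 mM

v/Vmax = 7.21/11.7 = 0.6162 = [S]/(Km+[S]).
So Km + [S] = [S]/0.6162 = 11.20 mM, giving Km = 11.20 − 6.90 = 4.30 mM.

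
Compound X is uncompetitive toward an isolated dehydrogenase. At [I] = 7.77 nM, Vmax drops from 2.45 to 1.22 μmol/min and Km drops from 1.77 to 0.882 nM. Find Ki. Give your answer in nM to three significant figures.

7.71 nM

Uncompetitive: Vmax,app = Vmax/α (and Km,app = Km/α) with α = 1 + [I]/Ki.
α = Vmax/Vmax,app = 2.45/1.22 = 2.008.
Ki = [I]/(α − 1) = 7.77/1.008 = 7.71 nM.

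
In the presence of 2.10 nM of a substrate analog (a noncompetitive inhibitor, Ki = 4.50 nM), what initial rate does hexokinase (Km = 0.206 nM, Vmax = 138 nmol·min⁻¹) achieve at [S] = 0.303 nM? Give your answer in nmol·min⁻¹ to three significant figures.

α = 1 + [I]/Ki = 1 + 2.10/4.50 = 1.467.
For a noncompetitive inhibitor, Vmax is reduced to Vmax/α while Km is unchanged: Km,app = 0.206 nM, Vmax,app = 94.1 nmol·min⁻¹.
v = Vmax,app·[S]/(Km,app + [S]) = 94.1 × 0.303/(0.206 + 0.303) = 56.0 nmol·min⁻¹.

56.0 nmol·min⁻¹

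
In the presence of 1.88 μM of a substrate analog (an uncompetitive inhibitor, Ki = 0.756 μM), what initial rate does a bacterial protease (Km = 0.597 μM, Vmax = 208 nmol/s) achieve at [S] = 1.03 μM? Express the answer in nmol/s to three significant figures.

51.2 nmol/s

With α = 1 + [I]/Ki = 1 + 1.88/0.756 = 3.487, the uncompetitive rate law is v = (Vmax/α)·[S] / (Km/α + [S]).
v = (208/3.487)×1.03 / (0.597/3.487 + 1.03) = 61.44/1.201 = 51.2 nmol/s.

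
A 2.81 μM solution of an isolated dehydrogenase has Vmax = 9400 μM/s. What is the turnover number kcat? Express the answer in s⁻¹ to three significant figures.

kcat = Vmax/[E]total = 9400 μM/s / 2.81 μM = 3350 s⁻¹.

3350 s⁻¹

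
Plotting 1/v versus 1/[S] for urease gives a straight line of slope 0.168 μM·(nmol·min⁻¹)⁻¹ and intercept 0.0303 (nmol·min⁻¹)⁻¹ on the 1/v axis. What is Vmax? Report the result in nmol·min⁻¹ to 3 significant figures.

The y-intercept of a Lineweaver–Burk plot equals 1/Vmax, so Vmax = 1/0.0303 = 33.0 nmol·min⁻¹.

33.0 nmol·min⁻¹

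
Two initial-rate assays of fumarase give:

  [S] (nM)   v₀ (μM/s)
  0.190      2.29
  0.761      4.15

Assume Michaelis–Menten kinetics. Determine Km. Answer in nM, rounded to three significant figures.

0.282 nM

From v = Vmax[S]/(Km+[S]), each point gives Vmax = v(Km+[S])/[S].
Equating: 2.29(Km+0.190)/0.190 = 4.15(Km+0.761)/0.761.
12.05·Km + 2.29 = 5.453·Km + 4.15, so (12.05 − 5.453)·Km = 4.15 − 2.29.
Km = 1.860/6.599 = 0.282 nM; then Vmax = 2.29(0.282+0.190)/0.190 = 5.69 μM/s.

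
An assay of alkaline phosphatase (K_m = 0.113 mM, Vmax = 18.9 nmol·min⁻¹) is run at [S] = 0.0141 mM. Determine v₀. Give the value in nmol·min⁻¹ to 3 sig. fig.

[S]/(Km+[S]) = 0.0141/0.1271 = 0.1109, the fractional saturation.
v = 0.1109 × Vmax = 0.1109 × 18.9 = 2.10 nmol·min⁻¹.

2.10 nmol·min⁻¹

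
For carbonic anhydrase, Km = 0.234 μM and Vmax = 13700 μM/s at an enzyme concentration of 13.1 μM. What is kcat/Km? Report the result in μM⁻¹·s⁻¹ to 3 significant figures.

kcat = Vmax/[E]total = 13700/13.1 = 1050 s⁻¹.
kcat/Km = 1050/0.234 = 4470 μM⁻¹·s⁻¹.

4470 μM⁻¹·s⁻¹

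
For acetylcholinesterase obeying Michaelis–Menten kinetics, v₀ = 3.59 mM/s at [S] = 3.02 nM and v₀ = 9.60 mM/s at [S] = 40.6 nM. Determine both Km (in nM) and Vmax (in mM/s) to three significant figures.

From v = Vmax[S]/(Km+[S]), each point gives Vmax = v(Km+[S])/[S].
Equating: 3.59(Km+3.02)/3.02 = 9.60(Km+40.6)/40.6.
1.189·Km + 3.59 = 0.2365·Km + 9.60, so (1.189 − 0.2365)·Km = 9.60 − 3.59.
Km = 6.010/0.9523 = 6.31 nM; then Vmax = 3.59(6.31+3.02)/3.02 = 11.1 mM/s.

Km = 6.31 nM; Vmax = 11.1 mM/s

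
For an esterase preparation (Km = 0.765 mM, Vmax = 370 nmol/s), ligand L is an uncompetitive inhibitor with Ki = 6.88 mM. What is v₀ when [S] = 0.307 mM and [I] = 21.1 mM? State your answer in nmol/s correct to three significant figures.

56.4 nmol/s

α = 1 + [I]/Ki = 1 + 21.1/6.88 = 4.067.
For an uncompetitive inhibitor, both parameters are divided by α, giving Vmax/α and Km/α: Km,app = 0.188 mM, Vmax,app = 91.0 nmol/s.
v = Vmax,app·[S]/(Km,app + [S]) = 91.0 × 0.307/(0.188 + 0.307) = 56.4 nmol/s.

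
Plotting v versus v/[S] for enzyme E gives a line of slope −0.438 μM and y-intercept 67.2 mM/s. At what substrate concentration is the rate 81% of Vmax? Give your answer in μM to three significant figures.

The Eadie–Hofstee slope gives Km = 0.438 μM (slope = −Km).
v/Vmax = [S]/(Km+[S]) = 0.81 ⇒ [S] = Km·0.81/(1−0.81) = 0.438 × 4.263 = 1.87 μM.

1.87 μM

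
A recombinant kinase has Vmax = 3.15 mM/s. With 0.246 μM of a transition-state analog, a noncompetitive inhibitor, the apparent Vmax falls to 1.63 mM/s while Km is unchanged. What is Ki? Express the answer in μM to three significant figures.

0.264 μM

Noncompetitive: Vmax,app = Vmax/α with α = 1 + [I]/Ki.
α = Vmax/Vmax,app = 3.15/1.63 = 1.933.
Since α = 1 + [I]/Ki, [I]/Ki = 1.933 − 1 = 0.9325 and Ki = 0.246/0.9325 = 0.264 μM.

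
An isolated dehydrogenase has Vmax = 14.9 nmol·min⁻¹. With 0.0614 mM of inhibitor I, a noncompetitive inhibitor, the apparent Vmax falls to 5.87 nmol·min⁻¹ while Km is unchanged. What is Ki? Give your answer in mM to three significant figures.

0.0399 mM

Noncompetitive: Vmax,app = Vmax/α with α = 1 + [I]/Ki.
α = Vmax/Vmax,app = 14.9/5.87 = 2.538.
Since α = 1 + [I]/Ki, [I]/Ki = 2.538 − 1 = 1.538 and Ki = 0.0614/1.538 = 0.0399 mM.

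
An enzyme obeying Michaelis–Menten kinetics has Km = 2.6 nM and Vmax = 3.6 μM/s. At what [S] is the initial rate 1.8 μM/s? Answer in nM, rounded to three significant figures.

Rearranging v = Vmax[S]/(Km+[S]) gives [S] = Km·v/(Vmax − v).
[S] = 2.6 × 1.8 / (3.6 − 1.8) = 4.680/1.800 = 2.60 nM.

2.60 nM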